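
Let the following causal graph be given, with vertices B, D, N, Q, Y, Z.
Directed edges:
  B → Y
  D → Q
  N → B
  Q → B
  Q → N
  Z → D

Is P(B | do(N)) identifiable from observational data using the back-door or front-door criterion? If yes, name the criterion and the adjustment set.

P(B|do(N)): backdoor, adjust for {Q}.

desc(N)\{N}={B,Y}; candidates ⊆ {D,Q,Z}.
size 0: {}; under {} N still reaches {B,D,Q,Y,Z} ∋ B.
{Q}: N⊥B given {Q} in G with N→· removed — back-door holds.
P(B|do(N)) = Σ_{Q} P(B|N,Q)·P(Q).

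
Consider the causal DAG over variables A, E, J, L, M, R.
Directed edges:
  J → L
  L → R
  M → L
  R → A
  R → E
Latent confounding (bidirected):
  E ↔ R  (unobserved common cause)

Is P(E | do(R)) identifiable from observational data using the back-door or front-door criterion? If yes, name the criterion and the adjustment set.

desc(R)\{R}={A,E}; candidates ⊆ {J,L,M}.
R↔E: latent back-door arc(s) into R.
size 0: {}; under {} R still reaches {E,J,L,M} ∋ E.
size 1: {J}, {L}, {M}; under {J} R still reaches {E,L,M} ∋ E.
size 2: {J,L}, {J,M}, {L,M}; under {J,L} R still reaches {E} ∋ E.
R↔E cannot be blocked by any observed set — no back-door set.
No mediator lies on a directed R→…→E path.
Neither criterion identifies P(E|do(R)) in this graph.

P(E|do(R)): not identifiable (no BD/FD set).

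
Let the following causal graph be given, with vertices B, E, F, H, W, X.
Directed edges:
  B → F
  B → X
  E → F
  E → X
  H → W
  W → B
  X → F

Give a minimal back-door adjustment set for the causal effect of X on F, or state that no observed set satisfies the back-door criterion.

X→F: minimal back-door set {B, E}.

desc(X)\{X}={F}; candidates ⊆ {B,E,H,W}.
size 0: {}; under {} X still reaches {B,E,F,H,W} ∋ F.
size 1: {B}, {E}, {H} …(+1); under {B} X still reaches {E,F} ∋ F.
{B,E}: X⊥F given {B,E} in G with X→· removed — back-door holds.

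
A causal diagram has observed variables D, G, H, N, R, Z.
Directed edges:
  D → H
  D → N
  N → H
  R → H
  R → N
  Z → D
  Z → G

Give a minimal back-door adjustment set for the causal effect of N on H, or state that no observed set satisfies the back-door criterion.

N→H: minimal back-door set {D, R}.

desc(N)\{N}={H}; candidates ⊆ {D,G,R,Z}.
size 0: {}; under {} N still reaches {D,G,H,R,Z} ∋ H.
size 1: {D}, {G}, {R} …(+1); under {D} N still reaches {H,R} ∋ H.
{D,R}: N⊥H given {D,R} in G with N→· removed — back-door holds.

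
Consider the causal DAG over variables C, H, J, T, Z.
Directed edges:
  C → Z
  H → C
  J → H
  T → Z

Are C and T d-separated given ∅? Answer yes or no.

Yes — C ⊥ T | ∅.

Bayes-Ball from C | ∅ reaches {H,J,Z}.
T ∉ reach(C|∅) ⇒ C ⊥ T | ∅.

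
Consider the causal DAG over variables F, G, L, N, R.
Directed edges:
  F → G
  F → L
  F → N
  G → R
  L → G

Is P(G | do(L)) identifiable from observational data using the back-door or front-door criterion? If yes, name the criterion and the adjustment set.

desc(L)\{L}={G,R}; candidates ⊆ {F,N}.
size 0: {}; under {} L still reaches {F,G,N,R} ∋ G.
{F}: L⊥G given {F} in G with L→· removed — back-door holds.
P(G|do(L)) = Σ_{F} P(G|L,F)·P(F).

P(G|do(L)): backdoor, adjust for {F}.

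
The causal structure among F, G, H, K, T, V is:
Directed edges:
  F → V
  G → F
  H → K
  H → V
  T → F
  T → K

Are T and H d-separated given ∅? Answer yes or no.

Yes — T ⊥ H | ∅.

Bayes-Ball from T | ∅ reaches {F,K,V}.
H ∉ reach(T|∅) ⇒ T ⊥ H | ∅.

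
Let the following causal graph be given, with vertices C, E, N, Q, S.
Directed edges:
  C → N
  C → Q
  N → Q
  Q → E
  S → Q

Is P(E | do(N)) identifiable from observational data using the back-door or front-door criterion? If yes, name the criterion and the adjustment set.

desc(N)\{N}={E,Q}; candidates ⊆ {C,S}.
size 0: {}; under {} N still reaches {C,E,Q} ∋ E.
{C}: N⊥E given {C} in G with N→· removed — back-door holds.
P(E|do(N)) = Σ_{C} P(E|N,C)·P(C).

P(E|do(N)): backdoor, adjust for {C}.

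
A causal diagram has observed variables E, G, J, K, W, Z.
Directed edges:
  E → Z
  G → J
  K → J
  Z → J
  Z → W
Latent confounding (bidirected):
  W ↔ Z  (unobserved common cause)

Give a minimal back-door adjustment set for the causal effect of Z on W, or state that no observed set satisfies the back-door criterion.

Z→W: no observed back-door set.

desc(Z)\{Z}={J,W}; candidates ⊆ {E,G,K}.
Z↔W: latent back-door arc(s) into Z.
size 0: {}; under {} Z still reaches {E,W} ∋ W.
size 1: {E}, {G}, {K}; under {E} Z still reaches {W} ∋ W.
size 2: {E,G}, {E,K}, {G,K}; under {E,G} Z still reaches {W} ∋ W.
Z↔W cannot be blocked by any observed set — no back-door set.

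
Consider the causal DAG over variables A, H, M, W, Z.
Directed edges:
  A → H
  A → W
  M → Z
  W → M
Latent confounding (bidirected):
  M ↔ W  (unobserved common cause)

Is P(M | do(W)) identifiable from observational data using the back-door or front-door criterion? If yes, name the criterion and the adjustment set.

desc(W)\{W}={M,Z}; candidates ⊆ {A,H}.
W↔M: latent back-door arc(s) into W.
size 0: {}; under {} W still reaches {A,H,M,Z} ∋ M.
size 1: {A}, {H}; under {A} W still reaches {M,Z} ∋ M.
size 2: {A,H}; under {A,H} W still reaches {M,Z} ∋ M.
W↔M cannot be blocked by any observed set — no back-door set.
No mediator lies on a directed W→…→M path.
Neither criterion identifies P(M|do(W)) in this graph.

P(M|do(W)): not identifiable (no BD/FD set).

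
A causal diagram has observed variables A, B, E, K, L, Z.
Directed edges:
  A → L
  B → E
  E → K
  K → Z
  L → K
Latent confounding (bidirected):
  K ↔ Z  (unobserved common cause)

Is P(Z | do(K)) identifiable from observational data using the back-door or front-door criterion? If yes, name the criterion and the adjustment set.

desc(K)\{K}={Z}; candidates ⊆ {A,B,E,L}.
K↔Z: latent back-door arc(s) into K.
size 0: {}; under {} K still reaches {A,B,E,L,Z} ∋ Z.
size 1: {A}, {B}, {E} …(+1); under {A} K still reaches {B,E,L,Z} ∋ Z.
size 2: {A,B}, {A,E}, {A,L} …(+3); under {A,B} K still reaches {E,L,Z} ∋ Z.
K↔Z cannot be blocked by any observed set — no back-door set.
No mediator lies on a directed K→…→Z path.
Neither criterion identifies P(Z|do(K)) in this graph.

P(Z|do(K)): not identifiable (no BD/FD set).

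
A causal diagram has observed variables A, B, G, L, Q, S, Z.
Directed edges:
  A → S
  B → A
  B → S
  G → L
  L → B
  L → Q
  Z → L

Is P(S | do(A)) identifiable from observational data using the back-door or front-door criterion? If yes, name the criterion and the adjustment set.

P(S|do(A)): backdoor, adjust for {B}.

desc(A)\{A}={S}; candidates ⊆ {B,G,L,Q,Z}.
size 0: {}; under {} A still reaches {B,G,L,Q,S,Z} ∋ S.
{B}: A⊥S given {B} in G with A→· removed — back-door holds.
P(S|do(A)) = Σ_{B} P(S|A,B)·P(B).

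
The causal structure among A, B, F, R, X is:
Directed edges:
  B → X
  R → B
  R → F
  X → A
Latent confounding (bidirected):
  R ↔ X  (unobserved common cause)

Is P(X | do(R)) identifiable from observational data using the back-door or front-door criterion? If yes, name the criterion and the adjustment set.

desc(R)\{R}={A,B,F,X}; candidates ⊆ {—}.
R↔X: latent back-door arc(s) into R.
size 0: {}; under {} R still reaches {A,X} ∋ X.
R↔X cannot be blocked by any observed set — no back-door set.
{B}: (i) intercepts every directed R→X path; (ii) no back-door R→{B}; (iii) {R} blocks every back-door {B}→X. Front-door holds.
P(X|do(R)) = Σ_{B} P(B|R) Σ_{R'} P(X|B,R')P(R').

P(X|do(R)): frontdoor, adjust for {B}.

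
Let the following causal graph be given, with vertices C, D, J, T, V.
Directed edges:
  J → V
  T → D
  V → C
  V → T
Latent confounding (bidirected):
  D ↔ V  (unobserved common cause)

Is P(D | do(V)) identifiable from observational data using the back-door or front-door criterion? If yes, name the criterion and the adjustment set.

desc(V)\{V}={C,D,T}; candidates ⊆ {J}.
V↔D: latent back-door arc(s) into V.
size 0: {}; under {} V still reaches {D,J} ∋ D.
size 1: {J}; under {J} V still reaches {D} ∋ D.
V↔D cannot be blocked by any observed set — no back-door set.
{T}: (i) intercepts every directed V→D path; (ii) no back-door V→{T}; (iii) {V} blocks every back-door {T}→D. Front-door holds.
P(D|do(V)) = Σ_{T} P(T|V) Σ_{V'} P(D|T,V')P(V').

P(D|do(V)): frontdoor, adjust for {T}.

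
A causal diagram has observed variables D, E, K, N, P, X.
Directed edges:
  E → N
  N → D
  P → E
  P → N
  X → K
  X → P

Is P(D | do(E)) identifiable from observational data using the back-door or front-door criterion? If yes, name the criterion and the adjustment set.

P(D|do(E)): backdoor, adjust for {P}.

desc(E)\{E}={D,N}; candidates ⊆ {K,P,X}.
size 0: {}; under {} E still reaches {D,K,N,P,X} ∋ D.
{P}: E⊥D given {P} in G with E→· removed — back-door holds.
P(D|do(E)) = Σ_{P} P(D|E,P)·P(P).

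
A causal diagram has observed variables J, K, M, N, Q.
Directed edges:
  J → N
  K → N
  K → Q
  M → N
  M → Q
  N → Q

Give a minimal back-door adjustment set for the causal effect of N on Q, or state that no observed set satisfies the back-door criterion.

N→Q: minimal back-door set {K, M}.

desc(N)\{N}={Q}; candidates ⊆ {J,K,M}.
size 0: {}; under {} N still reaches {J,K,M,Q} ∋ Q.
size 1: {J}, {K}, {M}; under {J} N still reaches {K,M,Q} ∋ Q.
{K,M}: N⊥Q given {K,M} in G with N→· removed — back-door holds.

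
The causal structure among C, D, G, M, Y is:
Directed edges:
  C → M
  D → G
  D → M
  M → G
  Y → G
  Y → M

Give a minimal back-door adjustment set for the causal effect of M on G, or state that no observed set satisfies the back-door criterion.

M→G: minimal back-door set {D, Y}.

desc(M)\{M}={G}; candidates ⊆ {C,D,Y}.
size 0: {}; under {} M still reaches {C,D,G,Y} ∋ G.
size 1: {C}, {D}, {Y}; under {C} M still reaches {D,G,Y} ∋ G.
{D,Y}: M⊥G given {D,Y} in G with M→· removed — back-door holds.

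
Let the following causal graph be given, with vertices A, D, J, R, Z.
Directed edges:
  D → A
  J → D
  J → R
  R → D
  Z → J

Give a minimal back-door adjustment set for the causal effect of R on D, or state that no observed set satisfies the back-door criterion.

desc(R)\{R}={A,D}; candidates ⊆ {J,Z}.
size 0: {}; under {} R still reaches {A,D,J,Z} ∋ D.
{J}: R⊥D given {J} in G with R→· removed — back-door holds.

R→D: minimal back-door set {J}.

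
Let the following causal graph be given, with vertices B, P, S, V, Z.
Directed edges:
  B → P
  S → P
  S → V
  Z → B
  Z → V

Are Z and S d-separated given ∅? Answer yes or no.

Yes — Z ⊥ S | ∅.

Bayes-Ball from Z | ∅ reaches {B,P,V}.
S ∉ reach(Z|∅) ⇒ Z ⊥ S | ∅.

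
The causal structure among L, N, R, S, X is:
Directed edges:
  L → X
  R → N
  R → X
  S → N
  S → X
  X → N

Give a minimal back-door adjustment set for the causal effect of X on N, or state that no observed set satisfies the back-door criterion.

X→N: minimal back-door set {R, S}.

desc(X)\{X}={N}; candidates ⊆ {L,R,S}.
size 0: {}; under {} X still reaches {L,N,R,S} ∋ N.
size 1: {L}, {R}, {S}; under {L} X still reaches {N,R,S} ∋ N.
{R,S}: X⊥N given {R,S} in G with X→· removed — back-door holds.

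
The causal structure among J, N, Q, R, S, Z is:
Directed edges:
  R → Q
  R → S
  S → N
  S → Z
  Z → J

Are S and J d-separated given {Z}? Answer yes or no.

Bayes-Ball from S | {Z} reaches {N,Q,R}.
J ∉ reach(S|{Z}) ⇒ S ⊥ J | {Z}.

Yes — S ⊥ J | {Z}.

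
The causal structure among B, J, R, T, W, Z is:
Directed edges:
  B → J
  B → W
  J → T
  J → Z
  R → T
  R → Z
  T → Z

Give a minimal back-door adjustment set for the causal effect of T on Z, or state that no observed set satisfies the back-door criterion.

desc(T)\{T}={Z}; candidates ⊆ {B,J,R,W}.
size 0: {}; under {} T still reaches {B,J,R,W,Z} ∋ Z.
size 1: {B}, {J}, {R} …(+1); under {B} T still reaches {J,R,Z} ∋ Z.
{J,R}: T⊥Z given {J,R} in G with T→· removed — back-door holds.

T→Z: minimal back-door set {J, R}.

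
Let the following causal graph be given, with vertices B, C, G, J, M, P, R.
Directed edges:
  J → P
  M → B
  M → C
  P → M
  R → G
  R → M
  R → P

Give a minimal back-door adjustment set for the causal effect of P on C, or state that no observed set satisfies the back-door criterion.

P→C: minimal back-door set {R}.

desc(P)\{P}={B,C,M}; candidates ⊆ {G,J,R}.
size 0: {}; under {} P still reaches {B,C,G,J,M,R} ∋ C.
{R}: P⊥C given {R} in G with P→· removed — back-door holds.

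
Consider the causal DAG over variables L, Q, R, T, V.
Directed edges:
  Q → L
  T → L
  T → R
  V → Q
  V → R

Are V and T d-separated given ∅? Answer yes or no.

Bayes-Ball from V | ∅ reaches {L,Q,R}.
T ∉ reach(V|∅) ⇒ V ⊥ T | ∅.

Yes — V ⊥ T | ∅.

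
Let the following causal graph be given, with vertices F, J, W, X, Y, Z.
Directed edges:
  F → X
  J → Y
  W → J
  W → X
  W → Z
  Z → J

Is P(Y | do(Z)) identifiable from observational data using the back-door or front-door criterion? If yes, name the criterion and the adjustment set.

P(Y|do(Z)): backdoor, adjust for {W}.

desc(Z)\{Z}={J,Y}; candidates ⊆ {F,W,X}.
size 0: {}; under {} Z still reaches {J,W,X,Y} ∋ Y.
{W}: Z⊥Y given {W} in G with Z→· removed — back-door holds.
P(Y|do(Z)) = Σ_{W} P(Y|Z,W)·P(W).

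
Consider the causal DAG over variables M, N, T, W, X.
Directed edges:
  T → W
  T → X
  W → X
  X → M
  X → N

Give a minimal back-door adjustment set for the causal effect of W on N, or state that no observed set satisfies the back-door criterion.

W→N: minimal back-door set {T}.

desc(W)\{W}={M,N,X}; candidates ⊆ {T}.
size 0: {}; under {} W still reaches {M,N,T,X} ∋ N.
{T}: W⊥N given {T} in G with W→· removed — back-door holds.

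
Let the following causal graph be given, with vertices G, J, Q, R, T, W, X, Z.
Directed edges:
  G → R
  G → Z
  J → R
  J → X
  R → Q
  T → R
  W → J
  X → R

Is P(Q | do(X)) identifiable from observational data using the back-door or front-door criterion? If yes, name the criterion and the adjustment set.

desc(X)\{X}={Q,R}; candidates ⊆ {G,J,T,W,Z}.
size 0: {}; under {} X still reaches {J,Q,R,W} ∋ Q.
{J}: X⊥Q given {J} in G with X→· removed — back-door holds.
P(Q|do(X)) = Σ_{J} P(Q|X,J)·P(J).

P(Q|do(X)): backdoor, adjust for {J}.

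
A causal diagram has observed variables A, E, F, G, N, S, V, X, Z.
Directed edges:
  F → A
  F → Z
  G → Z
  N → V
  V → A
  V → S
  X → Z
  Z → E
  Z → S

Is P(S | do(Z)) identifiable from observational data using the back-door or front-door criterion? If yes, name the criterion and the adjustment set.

desc(Z)\{Z}={E,S}; candidates ⊆ {A,F,G,N,V,X}.
∅: Z⊥S given ∅ in G with Z→· removed — back-door holds.
P(S|do(Z)) = P(S|Z) — no adjustment needed.

P(S|do(Z)): backdoor, adjust for ∅.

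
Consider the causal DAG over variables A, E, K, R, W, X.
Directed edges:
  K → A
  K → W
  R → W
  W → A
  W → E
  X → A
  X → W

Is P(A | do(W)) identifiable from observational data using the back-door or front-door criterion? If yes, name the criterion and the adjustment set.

desc(W)\{W}={A,E}; candidates ⊆ {K,R,X}.
size 0: {}; under {} W still reaches {A,K,R,X} ∋ A.
size 1: {K}, {R}, {X}; under {K} W still reaches {A,R,X} ∋ A.
{K,X}: W⊥A given {K,X} in G with W→· removed — back-door holds.
P(A|do(W)) = Σ_{K,X} P(A|W,K,X)·P(K,X).

P(A|do(W)): backdoor, adjust for {K, X}.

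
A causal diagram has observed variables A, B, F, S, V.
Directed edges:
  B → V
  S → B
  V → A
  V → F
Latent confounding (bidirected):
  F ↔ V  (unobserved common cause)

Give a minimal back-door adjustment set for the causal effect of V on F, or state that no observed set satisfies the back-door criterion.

V→F: no observed back-door set.

desc(V)\{V}={A,F}; candidates ⊆ {B,S}.
V↔F: latent back-door arc(s) into V.
size 0: {}; under {} V still reaches {B,F,S} ∋ F.
size 1: {B}, {S}; under {B} V still reaches {F} ∋ F.
size 2: {B,S}; under {B,S} V still reaches {F} ∋ F.
V↔F cannot be blocked by any observed set — no back-door set.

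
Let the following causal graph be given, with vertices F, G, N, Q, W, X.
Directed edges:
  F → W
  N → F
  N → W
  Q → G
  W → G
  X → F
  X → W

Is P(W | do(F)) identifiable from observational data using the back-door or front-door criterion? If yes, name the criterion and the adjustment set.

desc(F)\{F}={G,W}; candidates ⊆ {N,Q,X}.
size 0: {}; under {} F still reaches {G,N,W,X} ∋ W.
size 1: {N}, {Q}, {X}; under {N} F still reaches {G,W,X} ∋ W.
{N,X}: F⊥W given {N,X} in G with F→· removed — back-door holds.
P(W|do(F)) = Σ_{N,X} P(W|F,N,X)·P(N,X).

P(W|do(F)): backdoor, adjust for {N, X}.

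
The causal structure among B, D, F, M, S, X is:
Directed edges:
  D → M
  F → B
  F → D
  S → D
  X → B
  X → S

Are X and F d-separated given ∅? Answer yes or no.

Yes — X ⊥ F | ∅.

Bayes-Ball from X | ∅ reaches {B,D,M,S}.
F ∉ reach(X|∅) ⇒ X ⊥ F | ∅.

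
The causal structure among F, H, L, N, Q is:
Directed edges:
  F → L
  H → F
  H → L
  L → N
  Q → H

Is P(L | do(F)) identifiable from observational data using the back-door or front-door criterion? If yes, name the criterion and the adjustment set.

desc(F)\{F}={L,N}; candidates ⊆ {H,Q}.
size 0: {}; under {} F still reaches {H,L,N,Q} ∋ L.
{H}: F⊥L given {H} in G with F→· removed — back-door holds.
P(L|do(F)) = Σ_{H} P(L|F,H)·P(H).

P(L|do(F)): backdoor, adjust for {H}.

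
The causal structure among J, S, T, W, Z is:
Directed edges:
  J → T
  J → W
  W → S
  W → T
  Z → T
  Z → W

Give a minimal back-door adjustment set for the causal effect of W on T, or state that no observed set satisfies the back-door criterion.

W→T: minimal back-door set {J, Z}.

desc(W)\{W}={S,T}; candidates ⊆ {J,Z}.
size 0: {}; under {} W still reaches {J,T,Z} ∋ T.
size 1: {J}, {Z}; under {J} W still reaches {T,Z} ∋ T.
{J,Z}: W⊥T given {J,Z} in G with W→· removed — back-door holds.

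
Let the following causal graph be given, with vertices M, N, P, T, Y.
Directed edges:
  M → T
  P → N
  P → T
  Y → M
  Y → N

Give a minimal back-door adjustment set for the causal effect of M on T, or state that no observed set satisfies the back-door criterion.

M→T: minimal back-door set ∅.

desc(M)\{M}={T}; candidates ⊆ {N,P,Y}.
∅: M⊥T given ∅ in G with M→· removed — back-door holds.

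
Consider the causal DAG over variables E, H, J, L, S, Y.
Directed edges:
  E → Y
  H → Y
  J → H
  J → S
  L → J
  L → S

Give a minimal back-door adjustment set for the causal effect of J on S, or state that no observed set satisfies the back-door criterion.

J→S: minimal back-door set {L}.

desc(J)\{J}={H,S,Y}; candidates ⊆ {E,L}.
size 0: {}; under {} J still reaches {L,S} ∋ S.
{L}: J⊥S given {L} in G with J→· removed — back-door holds.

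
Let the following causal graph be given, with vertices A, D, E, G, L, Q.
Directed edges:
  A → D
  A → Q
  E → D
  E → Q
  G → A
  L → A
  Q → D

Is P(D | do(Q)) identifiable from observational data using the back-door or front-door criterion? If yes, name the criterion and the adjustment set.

desc(Q)\{Q}={D}; candidates ⊆ {A,E,G,L}.
size 0: {}; under {} Q still reaches {A,D,E,G,L} ∋ D.
size 1: {A}, {E}, {G} …(+1); under {A} Q still reaches {D,E} ∋ D.
{A,E}: Q⊥D given {A,E} in G with Q→· removed — back-door holds.
P(D|do(Q)) = Σ_{A,E} P(D|Q,A,E)·P(A,E).

P(D|do(Q)): backdoor, adjust for {A, E}.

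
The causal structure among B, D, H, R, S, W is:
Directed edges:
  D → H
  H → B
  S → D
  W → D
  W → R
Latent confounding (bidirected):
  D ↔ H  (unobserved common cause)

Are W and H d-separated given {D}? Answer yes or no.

No — W and H are d-connected given {D}.

Bayes-Ball from W | {D} reaches {B,H,R,S}.
H ∈ reach(W|{D}) ⇒ W ⊥̸ H | {D}.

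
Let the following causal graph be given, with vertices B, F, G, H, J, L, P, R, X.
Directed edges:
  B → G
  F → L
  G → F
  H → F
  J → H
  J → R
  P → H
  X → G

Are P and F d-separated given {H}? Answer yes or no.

Yes — P ⊥ F | {H}.

Bayes-Ball from P | {H} reaches {J,R}.
F ∉ reach(P|{H}) ⇒ P ⊥ F | {H}.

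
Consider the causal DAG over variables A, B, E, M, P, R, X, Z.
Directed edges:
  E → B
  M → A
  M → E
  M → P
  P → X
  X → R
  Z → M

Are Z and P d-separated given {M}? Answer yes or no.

Bayes-Ball from Z | {M} reaches ∅.
P ∉ reach(Z|{M}) ⇒ Z ⊥ P | {M}.

Yes — Z ⊥ P | {M}.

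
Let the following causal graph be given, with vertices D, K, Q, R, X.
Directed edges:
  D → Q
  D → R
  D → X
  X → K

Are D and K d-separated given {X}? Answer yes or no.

Bayes-Ball from D | {X} reaches {Q,R}.
K ∉ reach(D|{X}) ⇒ D ⊥ K | {X}.

Yes — D ⊥ K | {X}.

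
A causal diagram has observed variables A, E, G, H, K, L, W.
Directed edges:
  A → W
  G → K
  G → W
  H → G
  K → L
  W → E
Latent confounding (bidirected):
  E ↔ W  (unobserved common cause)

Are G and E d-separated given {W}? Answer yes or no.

Bayes-Ball from G | {W} reaches {A,E,H,K,L}.
E ∈ reach(G|{W}) ⇒ G ⊥̸ E | {W}.

No — G and E are d-connected given {W}.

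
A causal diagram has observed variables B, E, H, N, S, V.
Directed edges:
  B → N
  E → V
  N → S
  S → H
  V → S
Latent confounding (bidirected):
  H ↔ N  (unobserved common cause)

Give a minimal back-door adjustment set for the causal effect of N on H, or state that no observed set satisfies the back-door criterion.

desc(N)\{N}={H,S}; candidates ⊆ {B,E,V}.
N↔H: latent back-door arc(s) into N.
size 0: {}; under {} N still reaches {B,H} ∋ H.
size 1: {B}, {E}, {V}; under {B} N still reaches {H} ∋ H.
size 2: {B,E}, {B,V}, {E,V}; under {B,E} N still reaches {H} ∋ H.
N↔H cannot be blocked by any observed set — no back-door set.

N→H: no observed back-door set.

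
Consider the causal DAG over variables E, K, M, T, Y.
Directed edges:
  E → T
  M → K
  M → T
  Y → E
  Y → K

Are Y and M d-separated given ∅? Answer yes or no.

Yes — Y ⊥ M | ∅.

Bayes-Ball from Y | ∅ reaches {E,K,T}.
M ∉ reach(Y|∅) ⇒ Y ⊥ M | ∅.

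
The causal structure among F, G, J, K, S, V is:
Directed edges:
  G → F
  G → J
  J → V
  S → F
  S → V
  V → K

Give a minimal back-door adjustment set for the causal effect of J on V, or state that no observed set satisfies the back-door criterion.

J→V: minimal back-door set ∅.

desc(J)\{J}={K,V}; candidates ⊆ {F,G,S}.
∅: J⊥V given ∅ in G with J→· removed — back-door holds.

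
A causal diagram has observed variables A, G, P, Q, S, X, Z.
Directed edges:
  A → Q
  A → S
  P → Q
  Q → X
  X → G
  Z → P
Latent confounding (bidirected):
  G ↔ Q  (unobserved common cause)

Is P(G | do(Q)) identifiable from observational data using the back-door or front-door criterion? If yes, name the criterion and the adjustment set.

desc(Q)\{Q}={G,X}; candidates ⊆ {A,P,S,Z}.
Q↔G: latent back-door arc(s) into Q.
size 0: {}; under {} Q still reaches {A,G,P,S,Z} ∋ G.
size 1: {A}, {P}, {S} …(+1); under {A} Q still reaches {G,P,Z} ∋ G.
size 2: {A,P}, {A,S}, {A,Z} …(+3); under {A,P} Q still reaches {G} ∋ G.
Q↔G cannot be blocked by any observed set — no back-door set.
{X}: (i) intercepts every directed Q→G path; (ii) no back-door Q→{X}; (iii) {Q} blocks every back-door {X}→G. Front-door holds.
P(G|do(Q)) = Σ_{X} P(X|Q) Σ_{Q'} P(G|X,Q')P(Q').

P(G|do(Q)): frontdoor, adjust for {X}.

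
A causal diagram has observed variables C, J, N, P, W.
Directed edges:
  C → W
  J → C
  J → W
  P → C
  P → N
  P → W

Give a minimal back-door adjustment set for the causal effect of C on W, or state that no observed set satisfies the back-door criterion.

C→W: minimal back-door set {J, P}.

desc(C)\{C}={W}; candidates ⊆ {J,N,P}.
size 0: {}; under {} C still reaches {J,N,P,W} ∋ W.
size 1: {J}, {N}, {P}; under {J} C still reaches {N,P,W} ∋ W.
{J,P}: C⊥W given {J,P} in G with C→· removed — back-door holds.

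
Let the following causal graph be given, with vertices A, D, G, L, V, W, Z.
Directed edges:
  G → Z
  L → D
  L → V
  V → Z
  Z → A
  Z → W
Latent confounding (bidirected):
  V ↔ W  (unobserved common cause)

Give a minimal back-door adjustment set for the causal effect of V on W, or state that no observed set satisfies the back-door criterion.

desc(V)\{V}={A,W,Z}; candidates ⊆ {D,G,L}.
V↔W: latent back-door arc(s) into V.
size 0: {}; under {} V still reaches {D,L,W} ∋ W.
size 1: {D}, {G}, {L}; under {D} V still reaches {L,W} ∋ W.
size 2: {D,G}, {D,L}, {G,L}; under {D,G} V still reaches {L,W} ∋ W.
V↔W cannot be blocked by any observed set — no back-door set.

V→W: no observed back-door set.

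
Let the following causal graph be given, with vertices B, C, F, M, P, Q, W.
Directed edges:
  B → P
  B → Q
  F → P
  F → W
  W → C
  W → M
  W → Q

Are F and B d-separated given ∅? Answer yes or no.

Yes — F ⊥ B | ∅.

Bayes-Ball from F | ∅ reaches {C,M,P,Q,W}.
B ∉ reach(F|∅) ⇒ F ⊥ B | ∅.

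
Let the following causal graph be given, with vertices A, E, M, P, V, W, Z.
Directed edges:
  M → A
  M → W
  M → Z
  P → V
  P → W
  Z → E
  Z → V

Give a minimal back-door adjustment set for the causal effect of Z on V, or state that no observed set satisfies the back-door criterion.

desc(Z)\{Z}={E,V}; candidates ⊆ {A,M,P,W}.
∅: Z⊥V given ∅ in G with Z→· removed — back-door holds.

Z→V: minimal back-door set ∅.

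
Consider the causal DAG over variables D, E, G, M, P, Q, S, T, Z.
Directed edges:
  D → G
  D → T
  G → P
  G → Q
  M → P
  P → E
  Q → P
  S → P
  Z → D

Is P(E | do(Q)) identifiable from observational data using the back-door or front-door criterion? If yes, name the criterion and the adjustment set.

desc(Q)\{Q}={E,P}; candidates ⊆ {D,G,M,S,T,Z}.
size 0: {}; under {} Q still reaches {D,E,G,P,T,Z} ∋ E.
{G}: Q⊥E given {G} in G with Q→· removed — back-door holds.
P(E|do(Q)) = Σ_{G} P(E|Q,G)·P(G).

P(E|do(Q)): backdoor, adjust for {G}.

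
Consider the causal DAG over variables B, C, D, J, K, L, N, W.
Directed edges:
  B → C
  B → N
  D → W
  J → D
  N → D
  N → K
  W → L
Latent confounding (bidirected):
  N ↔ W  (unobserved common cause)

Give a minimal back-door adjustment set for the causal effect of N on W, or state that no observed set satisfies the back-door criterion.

desc(N)\{N}={D,K,L,W}; candidates ⊆ {B,C,J}.
N↔W: latent back-door arc(s) into N.
size 0: {}; under {} N still reaches {B,C,L,W} ∋ W.
size 1: {B}, {C}, {J}; under {B} N still reaches {L,W} ∋ W.
size 2: {B,C}, {B,J}, {C,J}; under {B,C} N still reaches {L,W} ∋ W.
N↔W cannot be blocked by any observed set — no back-door set.

N→W: no observed back-door set.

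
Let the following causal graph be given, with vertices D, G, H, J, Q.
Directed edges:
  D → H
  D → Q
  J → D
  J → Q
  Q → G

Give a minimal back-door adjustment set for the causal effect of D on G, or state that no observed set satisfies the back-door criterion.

D→G: minimal back-door set {J}.

desc(D)\{D}={G,H,Q}; candidates ⊆ {J}.
size 0: {}; under {} D still reaches {G,J,Q} ∋ G.
{J}: D⊥G given {J} in G with D→· removed — back-door holds.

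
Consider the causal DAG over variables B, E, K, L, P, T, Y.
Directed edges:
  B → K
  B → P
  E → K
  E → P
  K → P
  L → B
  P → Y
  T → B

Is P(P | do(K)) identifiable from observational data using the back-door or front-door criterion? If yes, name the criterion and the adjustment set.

desc(K)\{K}={P,Y}; candidates ⊆ {B,E,L,T}.
size 0: {}; under {} K still reaches {B,E,L,P,T,Y} ∋ P.
size 1: {B}, {E}, {L} …(+1); under {B} K still reaches {E,P,Y} ∋ P.
{B,E}: K⊥P given {B,E} in G with K→· removed — back-door holds.
P(P|do(K)) = Σ_{B,E} P(P|K,B,E)·P(B,E).

P(P|do(K)): backdoor, adjust for {B, E}.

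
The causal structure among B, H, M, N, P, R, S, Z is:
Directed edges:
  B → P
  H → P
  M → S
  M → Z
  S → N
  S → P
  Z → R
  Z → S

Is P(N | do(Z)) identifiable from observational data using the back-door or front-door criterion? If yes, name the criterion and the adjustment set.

P(N|do(Z)): backdoor, adjust for {M}.

desc(Z)\{Z}={N,P,R,S}; candidates ⊆ {B,H,M}.
size 0: {}; under {} Z still reaches {M,N,P,S} ∋ N.
{M}: Z⊥N given {M} in G with Z→· removed — back-door holds.
P(N|do(Z)) = Σ_{M} P(N|Z,M)·P(M).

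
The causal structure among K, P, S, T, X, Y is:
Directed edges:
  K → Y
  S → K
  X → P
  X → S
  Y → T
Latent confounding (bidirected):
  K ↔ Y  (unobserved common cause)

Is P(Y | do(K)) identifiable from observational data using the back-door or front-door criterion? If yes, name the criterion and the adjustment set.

desc(K)\{K}={T,Y}; candidates ⊆ {P,S,X}.
K↔Y: latent back-door arc(s) into K.
size 0: {}; under {} K still reaches {P,S,T,X,Y} ∋ Y.
size 1: {P}, {S}, {X}; under {P} K still reaches {S,T,X,Y} ∋ Y.
size 2: {P,S}, {P,X}, {S,X}; under {P,S} K still reaches {T,Y} ∋ Y.
K↔Y cannot be blocked by any observed set — no back-door set.
No mediator lies on a directed K→…→Y path.
Neither criterion identifies P(Y|do(K)) in this graph.

P(Y|do(K)): not identifiable (no BD/FD set).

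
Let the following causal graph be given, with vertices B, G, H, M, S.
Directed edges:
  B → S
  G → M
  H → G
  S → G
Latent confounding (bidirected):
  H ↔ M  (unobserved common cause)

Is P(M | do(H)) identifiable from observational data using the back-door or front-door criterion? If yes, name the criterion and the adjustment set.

P(M|do(H)): frontdoor, adjust for {G}.

desc(H)\{H}={G,M}; candidates ⊆ {B,S}.
H↔M: latent back-door arc(s) into H.
size 0: {}; under {} H still reaches {M} ∋ M.
size 1: {B}, {S}; under {B} H still reaches {M} ∋ M.
size 2: {B,S}; under {B,S} H still reaches {M} ∋ M.
H↔M cannot be blocked by any observed set — no back-door set.
{G}: (i) intercepts every directed H→M path; (ii) no back-door H→{G}; (iii) {H} blocks every back-door {G}→M. Front-door holds.
P(M|do(H)) = Σ_{G} P(G|H) Σ_{H'} P(M|G,H')P(H').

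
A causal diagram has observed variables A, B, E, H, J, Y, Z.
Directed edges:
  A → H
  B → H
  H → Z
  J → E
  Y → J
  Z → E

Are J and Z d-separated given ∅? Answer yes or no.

Bayes-Ball from J | ∅ reaches {E,Y}.
Z ∉ reach(J|∅) ⇒ J ⊥ Z | ∅.

Yes — J ⊥ Z | ∅.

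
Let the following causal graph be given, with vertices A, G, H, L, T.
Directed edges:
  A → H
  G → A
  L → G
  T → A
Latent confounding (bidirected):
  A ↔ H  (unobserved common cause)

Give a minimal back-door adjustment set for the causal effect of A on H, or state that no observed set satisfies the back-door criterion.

desc(A)\{A}={H}; candidates ⊆ {G,L,T}.
A↔H: latent back-door arc(s) into A.
size 0: {}; under {} A still reaches {G,H,L,T} ∋ H.
size 1: {G}, {L}, {T}; under {G} A still reaches {H,T} ∋ H.
size 2: {G,L}, {G,T}, {L,T}; under {G,L} A still reaches {H,T} ∋ H.
A↔H cannot be blocked by any observed set — no back-door set.

A→H: no observed back-door set.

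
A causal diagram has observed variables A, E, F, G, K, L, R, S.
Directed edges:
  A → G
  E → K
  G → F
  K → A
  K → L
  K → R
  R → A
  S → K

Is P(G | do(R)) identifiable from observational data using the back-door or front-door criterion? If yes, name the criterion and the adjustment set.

desc(R)\{R}={A,F,G}; candidates ⊆ {E,K,L,S}.
size 0: {}; under {} R still reaches {A,E,F,G,K,L,S} ∋ G.
{K}: R⊥G given {K} in G with R→· removed — back-door holds.
P(G|do(R)) = Σ_{K} P(G|R,K)·P(K).

P(G|do(R)): backdoor, adjust for {K}.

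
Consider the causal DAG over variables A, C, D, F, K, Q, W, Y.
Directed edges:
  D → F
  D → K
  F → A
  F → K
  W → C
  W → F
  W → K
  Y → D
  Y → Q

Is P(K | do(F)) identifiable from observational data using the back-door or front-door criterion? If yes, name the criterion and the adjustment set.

desc(F)\{F}={A,K}; candidates ⊆ {C,D,Q,W,Y}.
size 0: {}; under {} F still reaches {C,D,K,Q,W,Y} ∋ K.
size 1: {C}, {D}, {Q} …(+2); under {C} F still reaches {D,K,Q,W,Y} ∋ K.
{D,W}: F⊥K given {D,W} in G with F→· removed — back-door holds.
P(K|do(F)) = Σ_{D,W} P(K|F,D,W)·P(D,W).

P(K|do(F)): backdoor, adjust for {D, W}.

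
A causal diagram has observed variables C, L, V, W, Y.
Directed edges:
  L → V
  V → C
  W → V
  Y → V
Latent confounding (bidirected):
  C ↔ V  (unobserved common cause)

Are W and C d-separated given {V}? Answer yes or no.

Bayes-Ball from W | {V} reaches {C,L,Y}.
C ∈ reach(W|{V}) ⇒ W ⊥̸ C | {V}.

No — W and C are d-connected given {V}.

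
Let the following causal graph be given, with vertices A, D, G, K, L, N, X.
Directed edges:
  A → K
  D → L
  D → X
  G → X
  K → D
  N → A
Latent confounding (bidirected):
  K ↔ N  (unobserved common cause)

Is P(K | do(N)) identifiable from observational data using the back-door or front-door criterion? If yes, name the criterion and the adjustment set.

P(K|do(N)): frontdoor, adjust for {A}.

desc(N)\{N}={A,D,K,L,X}; candidates ⊆ {G}.
N↔K: latent back-door arc(s) into N.
size 0: {}; under {} N still reaches {D,K,L,X} ∋ K.
size 1: {G}; under {G} N still reaches {D,K,L,X} ∋ K.
N↔K cannot be blocked by any observed set — no back-door set.
{A}: (i) intercepts every directed N→K path; (ii) no back-door N→{A}; (iii) {N} blocks every back-door {A}→K. Front-door holds.
P(K|do(N)) = Σ_{A} P(A|N) Σ_{N'} P(K|A,N')P(N').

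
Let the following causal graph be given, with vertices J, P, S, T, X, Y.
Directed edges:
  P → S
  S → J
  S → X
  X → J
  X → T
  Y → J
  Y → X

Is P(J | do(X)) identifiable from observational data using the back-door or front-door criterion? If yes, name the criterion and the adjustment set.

desc(X)\{X}={J,T}; candidates ⊆ {P,S,Y}.
size 0: {}; under {} X still reaches {J,P,S,Y} ∋ J.
size 1: {P}, {S}, {Y}; under {P} X still reaches {J,S,Y} ∋ J.
{S,Y}: X⊥J given {S,Y} in G with X→· removed — back-door holds.
P(J|do(X)) = Σ_{S,Y} P(J|X,S,Y)·P(S,Y).

P(J|do(X)): backdoor, adjust for {S, Y}.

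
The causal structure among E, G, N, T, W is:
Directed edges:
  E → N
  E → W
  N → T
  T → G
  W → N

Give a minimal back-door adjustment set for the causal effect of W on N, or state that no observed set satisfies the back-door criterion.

desc(W)\{W}={G,N,T}; candidates ⊆ {E}.
size 0: {}; under {} W still reaches {E,G,N,T} ∋ N.
{E}: W⊥N given {E} in G with W→· removed — back-door holds.

W→N: minimal back-door set {E}.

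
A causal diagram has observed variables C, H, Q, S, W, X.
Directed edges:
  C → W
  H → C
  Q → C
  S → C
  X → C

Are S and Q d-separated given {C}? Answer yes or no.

Bayes-Ball from S | {C} reaches {H,Q,X}.
Q ∈ reach(S|{C}) ⇒ S ⊥̸ Q | {C}.

No — S and Q are d-connected given {C}.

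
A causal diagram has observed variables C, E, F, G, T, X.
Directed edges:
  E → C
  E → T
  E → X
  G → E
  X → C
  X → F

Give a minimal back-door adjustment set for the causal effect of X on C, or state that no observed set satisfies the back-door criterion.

X→C: minimal back-door set {E}.

desc(X)\{X}={C,F}; candidates ⊆ {E,G,T}.
size 0: {}; under {} X still reaches {C,E,G,T} ∋ C.
{E}: X⊥C given {E} in G with X→· removed — back-door holds.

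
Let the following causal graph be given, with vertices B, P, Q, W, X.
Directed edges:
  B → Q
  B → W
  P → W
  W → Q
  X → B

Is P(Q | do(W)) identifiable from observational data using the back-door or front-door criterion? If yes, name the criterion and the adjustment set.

P(Q|do(W)): backdoor, adjust for {B}.

desc(W)\{W}={Q}; candidates ⊆ {B,P,X}.
size 0: {}; under {} W still reaches {B,P,Q,X} ∋ Q.
{B}: W⊥Q given {B} in G with W→· removed — back-door holds.
P(Q|do(W)) = Σ_{B} P(Q|W,B)·P(B).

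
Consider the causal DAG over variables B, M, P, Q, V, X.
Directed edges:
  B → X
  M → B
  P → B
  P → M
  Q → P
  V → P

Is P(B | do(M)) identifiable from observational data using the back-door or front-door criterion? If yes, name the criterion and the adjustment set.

P(B|do(M)): backdoor, adjust for {P}.

desc(M)\{M}={B,X}; candidates ⊆ {P,Q,V}.
size 0: {}; under {} M still reaches {B,P,Q,V,X} ∋ B.
{P}: M⊥B given {P} in G with M→· removed — back-door holds.
P(B|do(M)) = Σ_{P} P(B|M,P)·P(P).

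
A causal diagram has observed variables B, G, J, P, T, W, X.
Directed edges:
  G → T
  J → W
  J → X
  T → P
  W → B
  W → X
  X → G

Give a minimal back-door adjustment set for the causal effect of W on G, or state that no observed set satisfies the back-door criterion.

desc(W)\{W}={B,G,P,T,X}; candidates ⊆ {J}.
size 0: {}; under {} W still reaches {G,J,P,T,X} ∋ G.
{J}: W⊥G given {J} in G with W→· removed — back-door holds.

W→G: minimal back-door set {J}.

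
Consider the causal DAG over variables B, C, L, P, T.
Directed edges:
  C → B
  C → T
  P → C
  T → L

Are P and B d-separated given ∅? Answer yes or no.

Bayes-Ball from P | ∅ reaches {B,C,L,T}.
B ∈ reach(P|∅) ⇒ P ⊥̸ B | ∅.

No — P and B are d-connected given ∅.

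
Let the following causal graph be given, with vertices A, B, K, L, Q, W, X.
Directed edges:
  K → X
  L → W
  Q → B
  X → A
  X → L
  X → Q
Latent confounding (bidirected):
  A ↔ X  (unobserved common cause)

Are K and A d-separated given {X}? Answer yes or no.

Bayes-Ball from K | {X} reaches {A}.
A ∈ reach(K|{X}) ⇒ K ⊥̸ A | {X}.

No — K and A are d-connected given {X}.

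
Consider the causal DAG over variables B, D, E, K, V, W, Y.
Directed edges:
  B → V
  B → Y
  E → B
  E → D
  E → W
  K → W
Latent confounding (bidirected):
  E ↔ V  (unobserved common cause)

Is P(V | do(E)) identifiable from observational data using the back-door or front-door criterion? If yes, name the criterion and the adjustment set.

P(V|do(E)): frontdoor, adjust for {B}.

desc(E)\{E}={B,D,V,W,Y}; candidates ⊆ {K}.
E↔V: latent back-door arc(s) into E.
size 0: {}; under {} E still reaches {V} ∋ V.
size 1: {K}; under {K} E still reaches {V} ∋ V.
E↔V cannot be blocked by any observed set — no back-door set.
{B}: (i) intercepts every directed E→V path; (ii) no back-door E→{B}; (iii) {E} blocks every back-door {B}→V. Front-door holds.
P(V|do(E)) = Σ_{B} P(B|E) Σ_{E'} P(V|B,E')P(E').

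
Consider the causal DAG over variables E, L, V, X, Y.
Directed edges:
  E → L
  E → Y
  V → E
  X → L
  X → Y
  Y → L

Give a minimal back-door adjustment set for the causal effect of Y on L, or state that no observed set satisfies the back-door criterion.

Y→L: minimal back-door set {E, X}.

desc(Y)\{Y}={L}; candidates ⊆ {E,V,X}.
size 0: {}; under {} Y still reaches {E,L,V,X} ∋ L.
size 1: {E}, {V}, {X}; under {E} Y still reaches {L,X} ∋ L.
{E,X}: Y⊥L given {E,X} in G with Y→· removed — back-door holds.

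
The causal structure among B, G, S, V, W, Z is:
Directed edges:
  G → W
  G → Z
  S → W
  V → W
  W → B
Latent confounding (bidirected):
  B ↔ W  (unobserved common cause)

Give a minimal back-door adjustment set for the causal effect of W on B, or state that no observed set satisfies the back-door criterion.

desc(W)\{W}={B}; candidates ⊆ {G,S,V,Z}.
W↔B: latent back-door arc(s) into W.
size 0: {}; under {} W still reaches {B,G,S,V,Z} ∋ B.
size 1: {G}, {S}, {V} …(+1); under {G} W still reaches {B,S,V} ∋ B.
size 2: {G,S}, {G,V}, {G,Z} …(+3); under {G,S} W still reaches {B,V} ∋ B.
W↔B cannot be blocked by any observed set — no back-door set.

W→B: no observed back-door set.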